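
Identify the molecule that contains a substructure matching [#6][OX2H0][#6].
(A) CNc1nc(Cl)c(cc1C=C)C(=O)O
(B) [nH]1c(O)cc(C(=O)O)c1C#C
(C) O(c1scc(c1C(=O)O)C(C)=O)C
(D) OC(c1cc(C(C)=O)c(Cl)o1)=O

C

[#6][OX2H0][#6] describes an aliphatic oxygen bridging two carbons with no H on the oxygen (an ether).
(A) has a carboxylic acid group (-C(=O)OH) but the -OH oxygen has H1; the =O is OX1, not OX2.
(B) has a hydroxyl group (-OH) but the oxygen has H1, not H0 bridging two carbons.
(C) contains a methoxy ether (-OCH3), which satisfies every atom and bond constraint.
(D) has a carboxylic acid group (-C(=O)OH) but the -OH oxygen has H1; the =O is OX1, not OX2.
So the answer is (C).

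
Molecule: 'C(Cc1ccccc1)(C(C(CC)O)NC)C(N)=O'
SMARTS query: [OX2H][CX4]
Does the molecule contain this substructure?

The pattern [OX2H][CX4] describes a hydroxyl oxygen bound to an sp3 (X4) carbon — an aliphatic alcohol.
The molecule carries a hydroxyl group (-OH), whose atoms satisfy every constraint of the query, so the pattern matches.

Yes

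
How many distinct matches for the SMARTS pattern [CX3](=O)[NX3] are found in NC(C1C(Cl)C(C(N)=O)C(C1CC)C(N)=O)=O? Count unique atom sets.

3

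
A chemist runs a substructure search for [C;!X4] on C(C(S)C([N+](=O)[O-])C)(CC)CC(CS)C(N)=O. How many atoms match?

1

The query [C;!X4] means: aliphatic carbon that does not have four total connections.
Check the 17 heavy atoms by environment: 9× C (X4) → no; 1× C (X3) → match; 2× O (X1) → no; 1× N (X3) → no; 2× S (X2) → no; 1× N (charge +1, X3) → no; 1× O (charge -1, X1) → no.
That gives 1 matching atom.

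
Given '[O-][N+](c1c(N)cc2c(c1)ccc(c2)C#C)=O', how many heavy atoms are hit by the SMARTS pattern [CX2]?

2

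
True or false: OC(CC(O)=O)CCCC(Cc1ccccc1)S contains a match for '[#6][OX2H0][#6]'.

False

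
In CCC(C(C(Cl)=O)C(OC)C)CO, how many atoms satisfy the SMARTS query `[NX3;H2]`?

0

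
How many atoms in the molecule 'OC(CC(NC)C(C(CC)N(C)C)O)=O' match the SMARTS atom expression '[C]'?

10

The query [C] means: uppercase C matches aliphatic (non-aromatic) carbon only.
Check the 15 heavy atoms by environment: 10× C → match; 2× N → no; 3× O → no.
That gives 10 matching atoms.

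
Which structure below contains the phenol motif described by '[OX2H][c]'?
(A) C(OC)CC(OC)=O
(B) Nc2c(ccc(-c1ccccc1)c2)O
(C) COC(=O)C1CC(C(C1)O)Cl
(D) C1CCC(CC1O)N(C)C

[OX2H][c] describes a hydroxyl oxygen attached to an aromatic carbon (a phenol).
(A) has a methoxy ether (-OCH3) but the oxygen has H0, not H1.
(B) contains a hydroxyl group (-OH), which satisfies every atom and bond constraint.
(C) has a hydroxyl group (-OH) but the -OH is on an aliphatic carbon, not an aromatic c.
(D) has a hydroxyl group (-OH) but the -OH is on an aliphatic carbon, not an aromatic c.
So the answer is (B).

B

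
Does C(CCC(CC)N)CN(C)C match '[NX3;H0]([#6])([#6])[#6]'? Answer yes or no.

The pattern [NX3;H0]([#6])([#6])[#6] describes a trivalent nitrogen with no H, bonded to three carbons — a tertiary amine.
The molecule carries a dimethylamino group (-N(CH3)2), whose atoms satisfy every constraint of the query, so the pattern matches.

Yes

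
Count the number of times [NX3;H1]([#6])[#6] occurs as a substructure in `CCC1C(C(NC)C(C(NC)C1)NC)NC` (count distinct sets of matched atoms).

[NX3;H1]([#6])[#6] is the SMARTS for a secondary amine: a trivalent nitrogen with one H, bonded to two carbons.
The molecule carries 4 separate instances of an N-methylamino group (-NHCH3) meeting every constraint; each maps to a distinct set of atoms, giving 4 matches.

4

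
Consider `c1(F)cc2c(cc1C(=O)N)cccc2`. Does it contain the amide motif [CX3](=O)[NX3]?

The pattern [CX3](=O)[NX3] describes a carbonyl carbon bonded to a trivalent nitrogen — an amide.
The molecule carries a primary amide (-C(=O)NH2), whose atoms satisfy every constraint of the query, so the pattern matches.

Yes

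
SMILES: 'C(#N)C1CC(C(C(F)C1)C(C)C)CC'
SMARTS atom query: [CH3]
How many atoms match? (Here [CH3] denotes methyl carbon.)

Check the 14 heavy atoms by environment: 5× C (H1) → no; 3× C (H2) → no; 1× F (H0) → no; 3× C (H3) → match; 1× C (H0) → no; 1× N (H0) → no.
That gives 3 matching atoms.

3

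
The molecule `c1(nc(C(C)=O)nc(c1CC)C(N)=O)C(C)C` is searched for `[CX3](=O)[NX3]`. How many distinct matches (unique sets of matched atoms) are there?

[CX3](=O)[NX3] is the SMARTS for an amide: a carbonyl carbon bonded to a trivalent nitrogen.
Exactly one fragment in the molecule meets all constraints, giving 1 match.

1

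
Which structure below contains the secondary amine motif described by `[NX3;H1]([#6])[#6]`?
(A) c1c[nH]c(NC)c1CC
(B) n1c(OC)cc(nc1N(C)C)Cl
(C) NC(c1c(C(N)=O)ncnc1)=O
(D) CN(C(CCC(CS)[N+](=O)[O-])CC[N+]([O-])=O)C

A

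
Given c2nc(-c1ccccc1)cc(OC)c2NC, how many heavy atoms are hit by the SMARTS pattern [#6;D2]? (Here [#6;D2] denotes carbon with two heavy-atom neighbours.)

7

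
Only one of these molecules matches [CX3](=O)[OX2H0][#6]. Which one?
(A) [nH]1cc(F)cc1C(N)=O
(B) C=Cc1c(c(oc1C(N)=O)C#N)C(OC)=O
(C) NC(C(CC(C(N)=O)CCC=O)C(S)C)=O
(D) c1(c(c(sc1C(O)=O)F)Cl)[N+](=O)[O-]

B

[CX3](=O)[OX2H0][#6] describes a carbonyl carbon bonded to an oxygen that is itself bonded to carbon (no H on that O) (an ester).
(A) has a primary amide (-C(=O)NH2) but the carbonyl is bonded to N, not to an O-C linkage.
(B) contains a methyl-ester group (-C(=O)OCH3), which satisfies every atom and bond constraint.
(C) has a primary amide (-C(=O)NH2) but the carbonyl is bonded to N, not to an O-C linkage.
(D) has a carboxylic acid group (-C(=O)OH) but the singly-bonded O carries H (OX2H1, not H0).
So the answer is (B).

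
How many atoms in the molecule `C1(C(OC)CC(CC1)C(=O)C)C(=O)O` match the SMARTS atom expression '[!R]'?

8

Check the 14 heavy atoms by environment: 6× C (in 6-ring) → no; 4× C (acyclic) → match; 4× O (acyclic) → match.
Summing the matching environments: 4 + 4 = 8 matching atoms.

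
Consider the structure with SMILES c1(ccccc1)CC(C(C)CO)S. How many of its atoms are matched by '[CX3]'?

0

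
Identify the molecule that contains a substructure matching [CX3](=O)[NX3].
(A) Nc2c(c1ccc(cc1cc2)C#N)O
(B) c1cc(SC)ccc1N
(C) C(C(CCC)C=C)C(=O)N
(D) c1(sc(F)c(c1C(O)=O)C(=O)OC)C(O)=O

C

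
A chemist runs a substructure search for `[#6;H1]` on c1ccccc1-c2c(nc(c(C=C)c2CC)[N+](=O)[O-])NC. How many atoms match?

6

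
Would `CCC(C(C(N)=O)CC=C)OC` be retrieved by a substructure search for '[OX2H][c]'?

The pattern [OX2H][c] describes a hydroxyl oxygen attached to an aromatic carbon — a phenol.
The closest candidate here is a methoxy ether (-OCH3), but the oxygen has H0, not H1. No other fragment satisfies the full query, so there is no match.

No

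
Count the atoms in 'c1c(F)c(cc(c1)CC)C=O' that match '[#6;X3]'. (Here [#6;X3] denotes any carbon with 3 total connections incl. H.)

7

The query [#6;X3] means: any carbon (aromatic or not) with three total connections.
Check the 11 heavy atoms by environment: 6× c (aromatic, X3) → match; 1× F (X1) → no; 1× C (X3) → match; 1× O (X1) → no; 2× C (X4) → no.
Summing the matching environments: 6 + 1 = 7 matching atoms.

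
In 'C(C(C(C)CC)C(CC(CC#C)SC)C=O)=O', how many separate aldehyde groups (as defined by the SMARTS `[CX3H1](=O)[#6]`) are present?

2

[CX3H1](=O)[#6] is the SMARTS for an aldehyde: an sp2 carbon with one H, double-bonded to O and single-bonded to carbon.
The molecule carries 2 separate instances of an aldehyde (-CHO) meeting every constraint; each maps to a distinct set of atoms, giving 2 matches.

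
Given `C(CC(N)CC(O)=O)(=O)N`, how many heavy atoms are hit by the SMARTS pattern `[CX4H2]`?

2

The query [CX4H2] means: sp3 carbon (X4) with exactly two hydrogens.
Check the 10 heavy atoms by environment: 2× C (H2, X4) → match; 1× C (H1, X4) → no; 2× N (H2, X3) → no; 2× C (H0, X3) → no; 2× O (H0, X1) → no; 1× O (H1, X2) → no.
That gives 2 matching atoms.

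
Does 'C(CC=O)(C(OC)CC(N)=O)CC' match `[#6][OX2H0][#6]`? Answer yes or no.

Yes

The pattern [#6][OX2H0][#6] describes an aliphatic oxygen bridging two carbons with no H on the oxygen — an ether.
The molecule carries a methoxy ether (-OCH3), whose atoms satisfy every constraint of the query, so the pattern matches.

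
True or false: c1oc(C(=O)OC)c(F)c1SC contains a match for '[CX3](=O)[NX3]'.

False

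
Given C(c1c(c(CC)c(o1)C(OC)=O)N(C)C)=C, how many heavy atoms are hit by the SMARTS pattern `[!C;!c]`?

4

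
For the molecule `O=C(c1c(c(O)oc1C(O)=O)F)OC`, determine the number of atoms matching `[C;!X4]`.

2

The query [C;!X4] means: aliphatic carbon that does not have four total connections.
Check the 14 heavy atoms by environment: 1× o (aromatic, X2) → no; 4× c (aromatic, X3) → no; 2× C (X3) → match; 2× O (X1) → no; 3× O (X2) → no; 1× C (X4) → no; 1× F (X1) → no.
That gives 2 matching atoms.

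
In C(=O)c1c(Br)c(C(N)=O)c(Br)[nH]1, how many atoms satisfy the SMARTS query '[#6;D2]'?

1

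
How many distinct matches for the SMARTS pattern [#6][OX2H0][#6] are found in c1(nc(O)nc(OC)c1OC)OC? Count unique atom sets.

3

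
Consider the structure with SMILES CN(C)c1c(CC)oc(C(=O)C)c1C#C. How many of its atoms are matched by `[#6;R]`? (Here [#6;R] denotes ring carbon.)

The query [#6;R] means: carbon that is part of a ring.
Check the 15 heavy atoms by environment: 1× o (aromatic, in 5-ring) → no; 4× c (aromatic, in 5-ring) → match; 1× N (acyclic) → no; 8× C (acyclic) → no; 1× O (acyclic) → no.
That gives 4 matching atoms.

4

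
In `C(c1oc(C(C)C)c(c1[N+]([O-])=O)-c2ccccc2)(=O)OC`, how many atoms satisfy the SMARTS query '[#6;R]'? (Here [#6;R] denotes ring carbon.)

The query [#6;R] means: carbon that is part of a ring.
Check the 21 heavy atoms by environment: 1× o (aromatic, in 5-ring) → no; 4× c (aromatic, in 5-ring) → match; 1× N (charge +1, acyclic) → no; 1× O (charge -1, acyclic) → no; 3× O (acyclic) → no; 5× C (acyclic) → no; 6× c (aromatic, in 6-ring) → match.
Summing the matching environments: 4 + 6 = 10 matching atoms.

10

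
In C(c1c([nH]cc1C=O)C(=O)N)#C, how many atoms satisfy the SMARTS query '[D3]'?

4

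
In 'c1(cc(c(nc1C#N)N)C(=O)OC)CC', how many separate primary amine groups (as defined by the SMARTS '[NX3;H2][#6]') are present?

1

[NX3;H2][#6] is the SMARTS for a primary amine: a trivalent nitrogen with two H attached to carbon.
Exactly one fragment in the molecule meets all constraints, giving 1 match.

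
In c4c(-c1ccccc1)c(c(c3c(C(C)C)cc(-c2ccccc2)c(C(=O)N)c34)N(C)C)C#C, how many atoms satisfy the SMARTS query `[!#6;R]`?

0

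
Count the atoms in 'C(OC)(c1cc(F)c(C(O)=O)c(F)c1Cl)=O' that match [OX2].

The query [OX2] means: aliphatic oxygen with two total connections — ether, hydroxyl, or ester single-bond O.
Check the 16 heavy atoms by environment: 6× c (aromatic, X3) → no; 2× C (X3) → no; 2× O (X1) → no; 2× O (X2) → match; 2× F (X1) → no; 1× C (X4) → no; 1× Cl (X1) → no.
That gives 2 matching atoms.

2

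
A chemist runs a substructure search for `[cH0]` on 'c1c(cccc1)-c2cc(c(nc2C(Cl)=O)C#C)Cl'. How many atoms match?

5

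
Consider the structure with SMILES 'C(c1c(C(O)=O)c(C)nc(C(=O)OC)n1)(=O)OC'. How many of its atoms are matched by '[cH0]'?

4

The query [cH0] means: aromatic carbon with no attached hydrogen (substituted or ring-fusion).
Check the 18 heavy atoms by environment: 2× n (aromatic, H0) → no; 4× c (aromatic, H0) → match; 3× C (H0) → no; 5× O (H0) → no; 3× C (H3) → no; 1× O (H1) → no.
That gives 4 matching atoms.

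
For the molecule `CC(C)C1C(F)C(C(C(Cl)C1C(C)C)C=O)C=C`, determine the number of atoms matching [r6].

6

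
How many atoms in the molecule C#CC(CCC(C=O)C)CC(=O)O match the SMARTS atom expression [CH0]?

The query [CH0] means: aliphatic carbon with no attached hydrogen.
Check the 13 heavy atoms by environment: 1× C (H3) → no; 4× C (H1) → no; 3× C (H2) → no; 2× C (H0) → match; 2× O (H0) → no; 1× O (H1) → no.
That gives 2 matching atoms.

2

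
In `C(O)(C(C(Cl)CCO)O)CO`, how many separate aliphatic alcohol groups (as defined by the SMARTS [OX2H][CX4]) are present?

4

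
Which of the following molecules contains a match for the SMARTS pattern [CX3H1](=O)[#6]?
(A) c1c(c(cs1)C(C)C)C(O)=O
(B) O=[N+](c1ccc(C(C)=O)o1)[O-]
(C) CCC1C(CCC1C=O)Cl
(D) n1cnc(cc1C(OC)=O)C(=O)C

C

[CX3H1](=O)[#6] describes an sp2 carbon with one H, double-bonded to O and single-bonded to carbon (an aldehyde).
(A) has a carboxylic acid group (-C(=O)OH) but the carbonyl carbon has H0 and is bonded to O, not H1.
(B) has an acetyl/ketone group (-C(=O)CH3) but the carbonyl carbon has H0 (two carbon neighbours), not H1.
(C) contains an aldehyde (-CHO), which satisfies every atom and bond constraint.
(D) has an acetyl/ketone group (-C(=O)CH3) but the carbonyl carbon has H0 (two carbon neighbours), not H1.
So the answer is (C).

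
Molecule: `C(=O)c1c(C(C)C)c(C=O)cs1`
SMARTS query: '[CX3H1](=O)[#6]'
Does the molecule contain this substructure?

The pattern [CX3H1](=O)[#6] describes an sp2 carbon with one H, double-bonded to O and single-bonded to carbon — an aldehyde.
The molecule carries an aldehyde (-CHO), whose atoms satisfy every constraint of the query, so the pattern matches.

Yes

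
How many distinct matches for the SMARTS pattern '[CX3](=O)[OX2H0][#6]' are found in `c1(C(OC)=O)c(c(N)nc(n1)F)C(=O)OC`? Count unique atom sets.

[CX3](=O)[OX2H0][#6] is the SMARTS for an ester: a carbonyl carbon bonded to an oxygen that is itself bonded to carbon (no H on that O).
The molecule carries 2 separate instances of a methyl-ester group (-C(=O)OCH3) meeting every constraint; each maps to a distinct set of atoms, giving 2 matches.

2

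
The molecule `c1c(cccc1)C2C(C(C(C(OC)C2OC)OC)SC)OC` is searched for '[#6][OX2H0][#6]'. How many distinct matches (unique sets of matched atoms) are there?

4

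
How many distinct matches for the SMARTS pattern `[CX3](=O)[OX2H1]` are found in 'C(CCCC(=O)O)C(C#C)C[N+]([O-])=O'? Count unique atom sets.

1

[CX3](=O)[OX2H1] is the SMARTS for a carboxylic acid: an sp2 carbon double-bonded to O and single-bonded to an -OH oxygen.
Exactly one fragment in the molecule meets all constraints, giving 1 match.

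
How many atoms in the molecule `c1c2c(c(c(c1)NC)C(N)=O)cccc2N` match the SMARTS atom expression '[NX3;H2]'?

Check the 16 heavy atoms by environment: 5× c (aromatic, H0, X3) → no; 5× c (aromatic, H1, X3) → no; 1× N (H1, X3) → no; 1× C (H3, X4) → no; 1× C (H0, X3) → no; 1× O (H0, X1) → no; 2× N (H2, X3) → match.
That gives 2 matching atoms.

2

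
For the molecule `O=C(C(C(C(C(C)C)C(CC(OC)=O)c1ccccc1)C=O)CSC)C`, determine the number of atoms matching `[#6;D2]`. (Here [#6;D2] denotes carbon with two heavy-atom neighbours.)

8

The query [#6;D2] means: any carbon bonded to exactly two heavy atoms.
Check the 26 heavy atoms by environment: 3× C (D2) → match; 7× C (D3) → no; 1× c (aromatic, D3) → no; 5× c (aromatic, D2) → match; 1× S (D2) → no; 5× C (D1) → no; 3× O (D1) → no; 1× O (D2) → no.
Summing the matching environments: 3 + 5 = 8 matching atoms.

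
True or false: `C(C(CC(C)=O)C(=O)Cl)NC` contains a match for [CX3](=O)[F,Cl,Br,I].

True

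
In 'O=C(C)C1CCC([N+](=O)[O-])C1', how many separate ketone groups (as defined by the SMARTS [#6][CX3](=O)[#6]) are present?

1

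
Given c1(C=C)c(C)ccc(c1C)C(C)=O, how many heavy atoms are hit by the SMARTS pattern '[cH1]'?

2

Check the 13 heavy atoms by environment: 4× c (aromatic, H0) → no; 2× c (aromatic, H1) → match; 1× C (H0) → no; 1× O (H0) → no; 3× C (H3) → no; 1× C (H1) → no; 1× C (H2) → no.
That gives 2 matching atoms.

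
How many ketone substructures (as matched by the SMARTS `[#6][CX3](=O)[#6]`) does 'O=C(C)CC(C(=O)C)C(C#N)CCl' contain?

[#6][CX3](=O)[#6] is the SMARTS for a ketone: a carbonyl carbon (no H) flanked by two carbons.
The molecule carries 2 separate instances of an acetyl/ketone group (-C(=O)CH3) meeting every constraint; each maps to a distinct set of atoms, giving 2 matches.

2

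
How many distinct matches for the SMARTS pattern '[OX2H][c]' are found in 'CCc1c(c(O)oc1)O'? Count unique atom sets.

2

[OX2H][c] is the SMARTS for a phenol: a hydroxyl oxygen attached to an aromatic carbon.
The molecule carries 2 separate instances of a hydroxyl group (-OH) meeting every constraint; each maps to a distinct set of atoms, giving 2 matches.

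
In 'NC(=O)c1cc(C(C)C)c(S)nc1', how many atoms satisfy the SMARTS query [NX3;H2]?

The query [NX3;H2] means: aliphatic N with 3 total connections, two of them H — an -NH2 nitrogen (amine or amide).
Check the 13 heavy atoms by environment: 1× n (aromatic, H0, X2) → no; 2× c (aromatic, H1, X3) → no; 3× c (aromatic, H0, X3) → no; 1× S (H1, X2) → no; 1× C (H1, X4) → no; 2× C (H3, X4) → no; 1× C (H0, X3) → no; 1× O (H0, X1) → no; 1× N (H2, X3) → match.
That gives 1 matching atom.

1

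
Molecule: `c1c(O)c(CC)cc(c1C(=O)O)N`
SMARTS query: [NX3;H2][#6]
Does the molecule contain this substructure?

The pattern [NX3;H2][#6] describes a trivalent nitrogen with two H attached to carbon — a primary amine.
The molecule carries a primary amino group (-NH2), whose atoms satisfy every constraint of the query, so the pattern matches.

Yes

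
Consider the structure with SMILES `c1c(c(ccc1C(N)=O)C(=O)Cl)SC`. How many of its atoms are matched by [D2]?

4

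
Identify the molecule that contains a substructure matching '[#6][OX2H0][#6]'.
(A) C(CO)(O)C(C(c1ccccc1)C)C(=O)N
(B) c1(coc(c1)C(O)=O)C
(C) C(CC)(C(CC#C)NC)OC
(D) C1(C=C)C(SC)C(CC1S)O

[#6][OX2H0][#6] describes an aliphatic oxygen bridging two carbons with no H on the oxygen (an ether).
(A) has a hydroxyl group (-OH) but the oxygen has H1, not H0 bridging two carbons.
(B) has a carboxylic acid group (-C(=O)OH) but the -OH oxygen has H1; the =O is OX1, not OX2.
(C) contains a methoxy ether (-OCH3), which satisfies every atom and bond constraint.
(D) has a hydroxyl group (-OH) but the oxygen has H1, not H0 bridging two carbons.
So the answer is (C).

C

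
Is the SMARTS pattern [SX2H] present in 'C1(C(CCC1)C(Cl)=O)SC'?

No

The pattern [SX2H] describes an aliphatic sulfur with two connections, one being H — a thiol.
The closest candidate here is a methylthio ether (-SCH3), but the sulfur has H0 (bonded to two carbons), not H1. No other fragment satisfies the full query, so there is no match.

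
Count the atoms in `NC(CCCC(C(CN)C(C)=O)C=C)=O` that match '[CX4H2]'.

4

The query [CX4H2] means: sp3 carbon (X4) with exactly two hydrogens.
Check the 15 heavy atoms by environment: 4× C (H2, X4) → match; 2× C (H1, X4) → no; 2× C (H0, X3) → no; 2× O (H0, X1) → no; 1× C (H3, X4) → no; 1× C (H1, X3) → no; 1× C (H2, X3) → no; 2× N (H2, X3) → no.
That gives 4 matching atoms.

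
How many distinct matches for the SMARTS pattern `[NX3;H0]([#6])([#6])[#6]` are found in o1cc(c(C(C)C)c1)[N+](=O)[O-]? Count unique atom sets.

0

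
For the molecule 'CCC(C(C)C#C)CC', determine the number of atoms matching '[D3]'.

2

The query [D3] means: atom with exactly three heavy-atom neighbours.
Check the 9 heavy atoms by environment: 3× C (D2) → no; 2× C (D3) → match; 4× C (D1) → no.
That gives 2 matching atoms.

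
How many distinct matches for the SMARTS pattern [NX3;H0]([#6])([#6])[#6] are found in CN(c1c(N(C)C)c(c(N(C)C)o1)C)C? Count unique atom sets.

3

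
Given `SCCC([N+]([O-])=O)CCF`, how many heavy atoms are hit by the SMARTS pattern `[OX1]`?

The query [OX1] means: aliphatic oxygen with one total connection — typically a carbonyl =O or an oxide.
Check the 10 heavy atoms by environment: 5× C (X4) → no; 1× F (X1) → no; 1× N (charge +1, X3) → no; 1× O (charge -1, X1) → match; 1× O (X1) → match; 1× S (X2) → no.
Summing the matching environments: 1 + 1 = 2 matching atoms.

2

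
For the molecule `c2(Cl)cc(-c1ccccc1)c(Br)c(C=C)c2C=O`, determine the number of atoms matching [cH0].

6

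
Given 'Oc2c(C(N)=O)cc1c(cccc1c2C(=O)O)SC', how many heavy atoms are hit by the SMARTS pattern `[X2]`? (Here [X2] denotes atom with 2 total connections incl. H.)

3

Check the 19 heavy atoms by environment: 10× c (aromatic, X3) → no; 2× C (X3) → no; 2× O (X1) → no; 2× O (X2) → match; 1× N (X3) → no; 1× S (X2) → match; 1× C (X4) → no.
Summing the matching environments: 2 + 1 = 3 matching atoms.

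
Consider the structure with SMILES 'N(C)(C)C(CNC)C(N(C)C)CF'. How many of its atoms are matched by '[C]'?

9

Check the 13 heavy atoms by environment: 9× C → match; 3× N → no; 1× F → no.
That gives 9 matching atoms.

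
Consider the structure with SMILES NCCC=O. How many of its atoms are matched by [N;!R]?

The query [N;!R] means: aliphatic nitrogen not in a ring.
Check the 5 heavy atoms by environment: 3× C (acyclic) → no; 1× N (acyclic) → match; 1× O (acyclic) → no.
That gives 1 matching atom.

1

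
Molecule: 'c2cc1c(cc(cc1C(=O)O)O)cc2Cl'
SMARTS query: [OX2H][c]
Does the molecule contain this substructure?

Yes

The pattern [OX2H][c] describes a hydroxyl oxygen attached to an aromatic carbon — a phenol.
The molecule carries a hydroxyl group (-OH), whose atoms satisfy every constraint of the query, so the pattern matches.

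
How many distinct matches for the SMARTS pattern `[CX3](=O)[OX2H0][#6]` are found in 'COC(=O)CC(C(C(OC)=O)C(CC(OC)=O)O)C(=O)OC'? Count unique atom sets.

4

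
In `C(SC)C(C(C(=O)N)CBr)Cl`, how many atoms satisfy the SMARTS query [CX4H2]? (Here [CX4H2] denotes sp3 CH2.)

The query [CX4H2] means: sp3 carbon (X4) with exactly two hydrogens.
Check the 11 heavy atoms by environment: 2× C (H2, X4) → match; 2× C (H1, X4) → no; 1× S (H0, X2) → no; 1× C (H3, X4) → no; 1× C (H0, X3) → no; 1× O (H0, X1) → no; 1× N (H2, X3) → no; 1× Cl (H0, X1) → no; 1× Br (H0, X1) → no.
That gives 2 matching atoms.

2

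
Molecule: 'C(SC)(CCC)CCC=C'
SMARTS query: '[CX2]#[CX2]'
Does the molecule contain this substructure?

No

The pattern [CX2]#[CX2] describes a carbon-carbon triple bond — an alkyne.
The closest candidate here is a vinyl group (-CH=CH2), but the C=C is a double bond; both carbons are CX3, not CX2. No other fragment satisfies the full query, so there is no match.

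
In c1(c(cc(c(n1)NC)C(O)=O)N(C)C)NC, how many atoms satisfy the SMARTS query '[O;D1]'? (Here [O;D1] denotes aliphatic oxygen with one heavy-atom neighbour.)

Check the 16 heavy atoms by environment: 1× n (aromatic, D2) → no; 4× c (aromatic, D3) → no; 1× c (aromatic, D2) → no; 2× N (D2) → no; 4× C (D1) → no; 1× C (D3) → no; 2× O (D1) → match; 1× N (D3) → no.
That gives 2 matching atoms.

2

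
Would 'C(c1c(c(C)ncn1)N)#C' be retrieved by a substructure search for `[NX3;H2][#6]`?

Yes

The pattern [NX3;H2][#6] describes a trivalent nitrogen with two H attached to carbon — a primary amine.
The molecule carries a primary amino group (-NH2), whose atoms satisfy every constraint of the query, so the pattern matches.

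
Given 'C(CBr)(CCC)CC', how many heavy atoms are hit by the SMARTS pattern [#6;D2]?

Check the 8 heavy atoms by environment: 4× C (D2) → match; 1× C (D3) → no; 2× C (D1) → no; 1× Br (D1) → no.
That gives 4 matching atoms.

4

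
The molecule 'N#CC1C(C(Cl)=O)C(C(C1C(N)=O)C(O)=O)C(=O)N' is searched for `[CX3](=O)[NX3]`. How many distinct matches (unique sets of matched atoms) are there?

2

[CX3](=O)[NX3] is the SMARTS for an amide: a carbonyl carbon bonded to a trivalent nitrogen.
The molecule carries 2 separate instances of a primary amide (-C(=O)NH2) meeting every constraint; each maps to a distinct set of atoms, giving 2 matches.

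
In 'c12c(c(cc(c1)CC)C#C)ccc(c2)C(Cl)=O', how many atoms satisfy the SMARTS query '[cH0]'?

The query [cH0] means: aromatic carbon with no attached hydrogen (substituted or ring-fusion).
Check the 17 heavy atoms by environment: 5× c (aromatic, H0) → match; 5× c (aromatic, H1) → no; 2× C (H0) → no; 1× C (H1) → no; 1× O (H0) → no; 1× Cl (H0) → no; 1× C (H2) → no; 1× C (H3) → no.
That gives 5 matching atoms.

5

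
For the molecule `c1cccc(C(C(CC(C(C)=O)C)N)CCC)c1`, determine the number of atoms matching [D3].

Check the 18 heavy atoms by environment: 3× C (D1) → no; 4× C (D3) → match; 3× C (D2) → no; 1× N (D1) → no; 1× c (aromatic, D3) → match; 5× c (aromatic, D2) → no; 1× O (D1) → no.
Summing the matching environments: 4 + 1 = 5 matching atoms.

5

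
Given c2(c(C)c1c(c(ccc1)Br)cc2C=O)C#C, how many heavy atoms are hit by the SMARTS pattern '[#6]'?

14

The query [#6] means: #6 matches any atom with atomic number 6 (carbon, aromatic or aliphatic).
Check the 16 heavy atoms by environment: 10× c (aromatic) → match; 4× C → match; 1× O → no; 1× Br → no.
Summing the matching environments: 10 + 4 = 14 matching atoms.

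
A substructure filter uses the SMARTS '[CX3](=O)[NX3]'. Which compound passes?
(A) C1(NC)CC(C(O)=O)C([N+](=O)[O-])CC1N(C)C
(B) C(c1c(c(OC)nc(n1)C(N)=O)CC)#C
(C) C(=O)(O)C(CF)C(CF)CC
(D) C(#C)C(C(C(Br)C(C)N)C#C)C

B

[CX3](=O)[NX3] describes a carbonyl carbon bonded to a trivalent nitrogen (an amide).
(A) has a carboxylic acid group (-C(=O)OH) but the carbonyl is bonded to O, not to an NX3 nitrogen.
(B) contains a primary amide (-C(=O)NH2), which satisfies every atom and bond constraint.
(C) has a carboxylic acid group (-C(=O)OH) but the carbonyl is bonded to O, not to an NX3 nitrogen.
(D) has a primary amino group (-NH2) but the -NH2 is not attached to a carbonyl carbon.
So the answer is (B).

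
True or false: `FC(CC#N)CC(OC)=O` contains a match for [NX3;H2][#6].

The pattern [NX3;H2][#6] describes a trivalent nitrogen with two H attached to carbon — a primary amine.
The closest candidate here is a nitrile (-C#N), but the nitrogen is NX1 (triple-bonded), not NX3 with two H. No other fragment satisfies the full query, so there is no match.

False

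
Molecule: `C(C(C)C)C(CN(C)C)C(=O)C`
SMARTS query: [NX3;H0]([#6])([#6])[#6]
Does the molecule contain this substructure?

Yes

The pattern [NX3;H0]([#6])([#6])[#6] describes a trivalent nitrogen with no H, bonded to three carbons — a tertiary amine.
The molecule carries a dimethylamino group (-N(CH3)2), whose atoms satisfy every constraint of the query, so the pattern matches.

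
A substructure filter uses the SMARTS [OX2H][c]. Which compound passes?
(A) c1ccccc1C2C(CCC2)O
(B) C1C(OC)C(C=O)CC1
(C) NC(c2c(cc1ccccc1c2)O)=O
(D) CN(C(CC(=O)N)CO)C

[OX2H][c] describes a hydroxyl oxygen attached to an aromatic carbon (a phenol).
(A) has a hydroxyl group (-OH) but the -OH is on an aliphatic carbon, not an aromatic c.
(B) has a methoxy ether (-OCH3) but the oxygen has H0, not H1.
(C) contains a hydroxyl group (-OH), which satisfies every atom and bond constraint.
(D) has a hydroxyl group (-OH) but the -OH is on an aliphatic carbon, not an aromatic c.
So the answer is (C).

C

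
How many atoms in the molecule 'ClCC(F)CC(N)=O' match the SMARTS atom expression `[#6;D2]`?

2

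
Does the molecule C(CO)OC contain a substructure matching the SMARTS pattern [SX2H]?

The pattern [SX2H] describes an aliphatic sulfur with two connections, one being H — a thiol.
The closest candidate here is a hydroxyl group (-OH), but it is an -OH, not an -SH. No other fragment satisfies the full query, so there is no match.

No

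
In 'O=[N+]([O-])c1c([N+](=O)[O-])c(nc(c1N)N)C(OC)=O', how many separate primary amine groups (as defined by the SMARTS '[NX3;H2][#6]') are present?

2

[NX3;H2][#6] is the SMARTS for a primary amine: a trivalent nitrogen with two H attached to carbon.
The molecule carries 2 separate instances of a primary amino group (-NH2) meeting every constraint; each maps to a distinct set of atoms, giving 2 matches.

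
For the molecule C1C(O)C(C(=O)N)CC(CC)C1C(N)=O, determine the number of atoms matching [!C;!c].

Check the 15 heavy atoms by environment: 10× C → no; 3× O → match; 2× N → match.
Summing the matching environments: 3 + 2 = 5 matching atoms.

5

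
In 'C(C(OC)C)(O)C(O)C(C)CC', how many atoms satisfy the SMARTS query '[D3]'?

4

The query [D3] means: atom with exactly three heavy-atom neighbours.
Check the 12 heavy atoms by environment: 1× C (D2) → no; 4× C (D3) → match; 4× C (D1) → no; 2× O (D1) → no; 1× O (D2) → no.
That gives 4 matching atoms.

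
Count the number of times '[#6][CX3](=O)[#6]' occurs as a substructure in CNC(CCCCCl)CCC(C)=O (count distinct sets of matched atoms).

1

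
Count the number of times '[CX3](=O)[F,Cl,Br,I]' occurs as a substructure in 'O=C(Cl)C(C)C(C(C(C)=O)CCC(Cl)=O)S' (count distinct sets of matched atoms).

2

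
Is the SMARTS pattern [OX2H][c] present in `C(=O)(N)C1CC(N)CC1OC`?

The pattern [OX2H][c] describes a hydroxyl oxygen attached to an aromatic carbon — a phenol.
The closest candidate here is a methoxy ether (-OCH3), but the oxygen has H0, not H1. No other fragment satisfies the full query, so there is no match.

No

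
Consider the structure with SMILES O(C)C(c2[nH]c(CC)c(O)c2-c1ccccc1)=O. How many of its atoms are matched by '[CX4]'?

The query [CX4] means: C with X4: aliphatic carbon with exactly 4 total connections (bonds + H).
Check the 18 heavy atoms by environment: 1× n (aromatic, X3) → no; 10× c (aromatic, X3) → no; 2× O (X2) → no; 3× C (X4) → match; 1× C (X3) → no; 1× O (X1) → no.
That gives 3 matching atoms.

3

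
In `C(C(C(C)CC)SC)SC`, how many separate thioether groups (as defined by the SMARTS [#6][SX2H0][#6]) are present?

[#6][SX2H0][#6] is the SMARTS for a thioether: an aliphatic sulfur bridging two carbons with no H on the sulfur.
The molecule carries 2 separate instances of a methylthio ether (-SCH3) meeting every constraint; each maps to a distinct set of atoms, giving 2 matches.

2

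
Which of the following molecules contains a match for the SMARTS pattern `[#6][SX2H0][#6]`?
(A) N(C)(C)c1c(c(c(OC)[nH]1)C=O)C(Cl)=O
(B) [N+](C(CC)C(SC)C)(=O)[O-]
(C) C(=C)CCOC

B

[#6][SX2H0][#6] describes an aliphatic sulfur bridging two carbons with no H on the sulfur (a thioether).
(A) has a methoxy ether (-OCH3) but the bridging atom is O, not S.
(B) contains a methylthio ether (-SCH3), which satisfies every atom and bond constraint.
(C) has a methoxy ether (-OCH3) but the bridging atom is O, not S.
So the answer is (B).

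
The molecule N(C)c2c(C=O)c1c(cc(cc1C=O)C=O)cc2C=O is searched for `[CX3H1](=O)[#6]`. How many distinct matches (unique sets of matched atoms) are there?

4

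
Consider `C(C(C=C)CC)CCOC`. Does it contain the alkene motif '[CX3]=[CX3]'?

Yes

The pattern [CX3]=[CX3] describes a non-aromatic C=C double bond between two sp2 carbons — an alkene.
The molecule carries a vinyl group (-CH=CH2), whose atoms satisfy every constraint of the query, so the pattern matches.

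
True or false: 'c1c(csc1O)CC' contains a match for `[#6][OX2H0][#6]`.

False

The pattern [#6][OX2H0][#6] describes an aliphatic oxygen bridging two carbons with no H on the oxygen — an ether.
The closest candidate here is a hydroxyl group (-OH), but the oxygen has H1, not H0 bridging two carbons. No other fragment satisfies the full query, so there is no match.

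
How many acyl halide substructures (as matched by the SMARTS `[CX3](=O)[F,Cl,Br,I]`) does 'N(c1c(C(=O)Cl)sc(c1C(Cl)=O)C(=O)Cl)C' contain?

[CX3](=O)[F,Cl,Br,I] is the SMARTS for an acyl halide: a carbonyl carbon bonded to a halogen.
The molecule carries 3 separate instances of an acyl chloride (-C(=O)Cl) meeting every constraint; each maps to a distinct set of atoms, giving 3 matches.

3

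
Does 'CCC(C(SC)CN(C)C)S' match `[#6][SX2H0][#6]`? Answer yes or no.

The pattern [#6][SX2H0][#6] describes an aliphatic sulfur bridging two carbons with no H on the sulfur — a thioether.
The molecule carries a methylthio ether (-SCH3), whose atoms satisfy every constraint of the query, so the pattern matches.

Yes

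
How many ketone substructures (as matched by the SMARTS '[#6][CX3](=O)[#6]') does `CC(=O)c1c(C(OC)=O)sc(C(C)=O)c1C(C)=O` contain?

3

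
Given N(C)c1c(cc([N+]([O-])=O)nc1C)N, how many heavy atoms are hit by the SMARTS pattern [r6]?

6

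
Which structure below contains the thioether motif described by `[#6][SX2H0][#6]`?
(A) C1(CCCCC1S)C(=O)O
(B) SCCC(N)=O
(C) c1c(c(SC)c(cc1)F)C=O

C

[#6][SX2H0][#6] describes an aliphatic sulfur bridging two carbons with no H on the sulfur (a thioether).
(A) has a thiol (-SH) but the sulfur has H1, not H0 bridging two carbons.
(B) has a thiol (-SH) but the sulfur has H1, not H0 bridging two carbons.
(C) contains a methylthio ether (-SCH3), which satisfies every atom and bond constraint.
So the answer is (C).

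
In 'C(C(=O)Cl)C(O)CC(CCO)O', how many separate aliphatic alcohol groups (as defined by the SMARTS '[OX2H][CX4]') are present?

3

[OX2H][CX4] is the SMARTS for an aliphatic alcohol: a hydroxyl oxygen bound to an sp3 (X4) carbon.
The molecule carries 3 separate instances of a hydroxyl group (-OH) meeting every constraint; each maps to a distinct set of atoms, giving 3 matches.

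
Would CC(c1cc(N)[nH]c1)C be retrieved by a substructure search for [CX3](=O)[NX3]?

No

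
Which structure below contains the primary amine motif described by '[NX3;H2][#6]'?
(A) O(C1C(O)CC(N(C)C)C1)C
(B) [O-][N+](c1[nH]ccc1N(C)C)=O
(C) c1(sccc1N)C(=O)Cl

C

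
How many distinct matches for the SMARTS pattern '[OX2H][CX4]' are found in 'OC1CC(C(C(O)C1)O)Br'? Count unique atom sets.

3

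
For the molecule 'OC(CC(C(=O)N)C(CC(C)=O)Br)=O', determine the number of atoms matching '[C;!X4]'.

The query [C;!X4] means: aliphatic carbon that does not have four total connections.
Check the 14 heavy atoms by environment: 5× C (X4) → no; 3× C (X3) → match; 3× O (X1) → no; 1× O (X2) → no; 1× N (X3) → no; 1× Br (X1) → no.
That gives 3 matching atoms.

3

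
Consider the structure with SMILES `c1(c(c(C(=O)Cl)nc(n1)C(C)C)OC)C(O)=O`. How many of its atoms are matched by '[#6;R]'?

4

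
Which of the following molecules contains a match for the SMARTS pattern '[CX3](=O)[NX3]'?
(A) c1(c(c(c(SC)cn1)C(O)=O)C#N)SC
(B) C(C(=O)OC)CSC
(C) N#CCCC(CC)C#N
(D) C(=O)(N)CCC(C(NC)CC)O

[CX3](=O)[NX3] describes a carbonyl carbon bonded to a trivalent nitrogen (an amide).
(A) has a nitrile (-C#N) but the nitrile N is NX1 (triple-bonded), not NX3.
(B) has a methyl-ester group (-C(=O)OCH3) but the carbonyl is bonded to O, not to an NX3 nitrogen.
(C) has a nitrile (-C#N) but the nitrile N is NX1 (triple-bonded), not NX3.
(D) contains a primary amide (-C(=O)NH2), which satisfies every atom and bond constraint.
So the answer is (D).

D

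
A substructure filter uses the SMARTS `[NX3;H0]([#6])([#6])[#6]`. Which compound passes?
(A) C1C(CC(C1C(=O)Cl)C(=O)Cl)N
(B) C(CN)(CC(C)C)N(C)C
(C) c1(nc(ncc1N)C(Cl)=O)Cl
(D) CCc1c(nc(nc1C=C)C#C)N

[NX3;H0]([#6])([#6])[#6] describes a trivalent nitrogen with no H, bonded to three carbons (a tertiary amine).
(A) has a primary amino group (-NH2) but the nitrogen has H2, not H0 with three carbons.
(B) contains a dimethylamino group (-N(CH3)2), which satisfies every atom and bond constraint.
(C) has a primary amino group (-NH2) but the nitrogen has H2, not H0 with three carbons.
(D) has a primary amino group (-NH2) but the nitrogen has H2, not H0 with three carbons.
So the answer is (B).

B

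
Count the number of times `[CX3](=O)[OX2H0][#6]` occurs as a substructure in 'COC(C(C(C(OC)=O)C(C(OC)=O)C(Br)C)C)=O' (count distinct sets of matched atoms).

[CX3](=O)[OX2H0][#6] is the SMARTS for an ester: a carbonyl carbon bonded to an oxygen that is itself bonded to carbon (no H on that O).
The molecule carries 3 separate instances of a methyl-ester group (-C(=O)OCH3) meeting every constraint; each maps to a distinct set of atoms, giving 3 matches.

3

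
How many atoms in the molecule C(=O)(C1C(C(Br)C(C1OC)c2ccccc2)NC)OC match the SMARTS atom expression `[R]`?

11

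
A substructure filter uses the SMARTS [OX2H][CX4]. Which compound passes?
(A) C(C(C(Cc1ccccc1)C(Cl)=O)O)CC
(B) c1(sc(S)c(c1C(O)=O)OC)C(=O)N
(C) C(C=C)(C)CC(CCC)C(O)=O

[OX2H][CX4] describes a hydroxyl oxygen bound to an sp3 (X4) carbon (an aliphatic alcohol).
(A) contains a hydroxyl group (-OH), which satisfies every atom and bond constraint.
(B) has a methoxy ether (-OCH3) but the oxygen has H0 (ether), not H1.
(C) has a carboxylic acid group (-C(=O)OH) but the -OH is on a CX3 carbonyl carbon, not a CX4 carbon.
So the answer is (A).

A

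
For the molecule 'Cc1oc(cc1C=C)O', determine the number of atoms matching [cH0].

3

The query [cH0] means: aromatic carbon with no attached hydrogen (substituted or ring-fusion).
Check the 9 heavy atoms by environment: 1× o (aromatic, H0) → no; 3× c (aromatic, H0) → match; 1× c (aromatic, H1) → no; 1× C (H1) → no; 1× C (H2) → no; 1× O (H1) → no; 1× C (H3) → no.
That gives 3 matching atoms.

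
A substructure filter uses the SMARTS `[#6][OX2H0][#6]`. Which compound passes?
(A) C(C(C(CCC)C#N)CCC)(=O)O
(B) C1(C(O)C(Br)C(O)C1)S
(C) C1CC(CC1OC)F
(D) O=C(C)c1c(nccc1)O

C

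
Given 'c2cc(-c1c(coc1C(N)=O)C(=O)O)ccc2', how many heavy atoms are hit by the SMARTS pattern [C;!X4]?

The query [C;!X4] means: aliphatic carbon that does not have four total connections.
Check the 17 heavy atoms by environment: 1× o (aromatic, X2) → no; 10× c (aromatic, X3) → no; 2× C (X3) → match; 2× O (X1) → no; 1× N (X3) → no; 1× O (X2) → no.
That gives 2 matching atoms.

2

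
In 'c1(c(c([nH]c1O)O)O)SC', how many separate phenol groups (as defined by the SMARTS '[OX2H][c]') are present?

3

[OX2H][c] is the SMARTS for a phenol: a hydroxyl oxygen attached to an aromatic carbon.
The molecule carries 3 separate instances of a hydroxyl group (-OH) meeting every constraint; each maps to a distinct set of atoms, giving 3 matches.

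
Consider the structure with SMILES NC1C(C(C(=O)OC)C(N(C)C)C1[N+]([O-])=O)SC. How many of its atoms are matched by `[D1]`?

8

Check the 18 heavy atoms by environment: 6× C (D3) → no; 2× O (D1) → match; 1× O (D2) → no; 4× C (D1) → match; 1× S (D2) → no; 1× N (D1) → match; 1× N (charge +1, D3) → no; 1× O (charge -1, D1) → match; 1× N (D3) → no.
Summing the matching environments: 2 + 4 + 1 + 1 = 8 matching atoms.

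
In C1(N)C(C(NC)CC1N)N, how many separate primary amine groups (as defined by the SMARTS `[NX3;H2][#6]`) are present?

[NX3;H2][#6] is the SMARTS for a primary amine: a trivalent nitrogen with two H attached to carbon.
The molecule carries 3 separate instances of a primary amino group (-NH2) meeting every constraint; each maps to a distinct set of atoms, giving 3 matches.

3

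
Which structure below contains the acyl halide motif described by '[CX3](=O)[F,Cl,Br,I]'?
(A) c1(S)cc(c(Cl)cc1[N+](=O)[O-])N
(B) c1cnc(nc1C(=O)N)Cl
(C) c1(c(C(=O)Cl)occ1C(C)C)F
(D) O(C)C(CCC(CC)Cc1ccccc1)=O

C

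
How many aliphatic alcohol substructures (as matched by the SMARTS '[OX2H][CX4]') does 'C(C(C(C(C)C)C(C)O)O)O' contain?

3

[OX2H][CX4] is the SMARTS for an aliphatic alcohol: a hydroxyl oxygen bound to an sp3 (X4) carbon.
The molecule carries 3 separate instances of a hydroxyl group (-OH) meeting every constraint; each maps to a distinct set of atoms, giving 3 matches.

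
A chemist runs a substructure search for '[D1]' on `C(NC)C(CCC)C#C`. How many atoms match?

Check the 9 heavy atoms by environment: 4× C (D2) → no; 1× C (D3) → no; 1× N (D2) → no; 3× C (D1) → match.
That gives 3 matching atoms.

3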